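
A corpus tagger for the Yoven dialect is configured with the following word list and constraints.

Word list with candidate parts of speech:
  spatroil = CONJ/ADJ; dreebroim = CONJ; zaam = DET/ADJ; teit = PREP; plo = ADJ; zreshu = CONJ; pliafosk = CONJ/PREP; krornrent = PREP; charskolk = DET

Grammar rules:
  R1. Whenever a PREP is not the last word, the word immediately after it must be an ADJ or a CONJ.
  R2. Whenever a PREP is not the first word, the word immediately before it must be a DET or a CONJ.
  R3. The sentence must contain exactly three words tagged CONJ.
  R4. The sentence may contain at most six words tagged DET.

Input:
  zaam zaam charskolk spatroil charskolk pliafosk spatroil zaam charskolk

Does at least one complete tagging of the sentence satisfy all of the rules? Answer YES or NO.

Candidates per position — 1:zaam {DET,ADJ}; 2:zaam {DET,ADJ}; 3:charskolk {DET}; 4:spatroil {CONJ,ADJ}; 5:charskolk {DET}; 6:pliafosk {CONJ,PREP}; 7:spatroil {CONJ,ADJ}; 8:zaam {DET,ADJ}; 9:charskolk {DET}.
One satisfying assignment: DET ADJ DET CONJ DET CONJ CONJ DET DET.
Rule-by-rule: rule 1 ok; rule 2 ok; rule 3 ok; rule 4 ok.

YES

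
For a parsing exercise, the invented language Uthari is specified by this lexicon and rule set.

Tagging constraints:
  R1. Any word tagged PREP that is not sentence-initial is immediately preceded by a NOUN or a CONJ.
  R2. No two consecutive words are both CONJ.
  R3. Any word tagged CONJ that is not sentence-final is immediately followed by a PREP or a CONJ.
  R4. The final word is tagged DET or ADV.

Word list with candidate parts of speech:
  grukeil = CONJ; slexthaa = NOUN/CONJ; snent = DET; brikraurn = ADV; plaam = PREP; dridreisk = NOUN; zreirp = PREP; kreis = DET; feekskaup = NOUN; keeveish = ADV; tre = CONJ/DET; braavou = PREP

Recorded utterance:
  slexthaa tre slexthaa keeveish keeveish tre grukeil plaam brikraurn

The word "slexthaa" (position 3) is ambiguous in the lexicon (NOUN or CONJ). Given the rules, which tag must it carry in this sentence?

Candidates per position — 1:slexthaa {NOUN,CONJ}; 2:tre {CONJ,DET}; 3:slexthaa {NOUN,CONJ}; 4:keeveish {ADV}; 5:keeveish {ADV}; 6:tre {CONJ,DET}; 7:grukeil {CONJ}; 8:plaam {PREP}; 9:brikraurn {ADV}.
At position 1, choosing CONJ makes rule 3 impossible to satisfy; hence NOUN.
At position 2, choosing CONJ makes rule 3 impossible to satisfy; hence DET.
At position 3, choosing CONJ makes rule 3 impossible to satisfy; hence NOUN.
At position 6, choosing CONJ makes rule 2 impossible to satisfy; hence DET.
The only consistent sequence is: NOUN DET NOUN ADV ADV DET CONJ PREP ADV.
Rule-by-rule: rule 1 satisfied; rule 2 satisfied; rule 3 satisfied; rule 4 satisfied.

NOUN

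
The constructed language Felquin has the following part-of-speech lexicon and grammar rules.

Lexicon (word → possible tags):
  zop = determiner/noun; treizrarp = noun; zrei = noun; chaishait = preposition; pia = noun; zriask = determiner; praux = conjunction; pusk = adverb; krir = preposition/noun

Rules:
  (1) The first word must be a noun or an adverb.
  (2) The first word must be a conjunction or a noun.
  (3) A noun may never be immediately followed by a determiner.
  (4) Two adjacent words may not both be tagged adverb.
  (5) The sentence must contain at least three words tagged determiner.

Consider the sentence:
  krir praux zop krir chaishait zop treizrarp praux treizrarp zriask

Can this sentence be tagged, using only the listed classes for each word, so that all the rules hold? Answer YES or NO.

NO

Candidates per position — 1:krir {preposition,noun}; 2:praux {conjunction}; 3:zop {determiner,noun}; 4:krir {preposition,noun}; 5:chaishait {preposition}; 6:zop {determiner,noun}; 7:treizrarp {noun}; 8:praux {conjunction}; 9:treizrarp {noun}; 10:zriask {determiner}.
Rule 3 cannot be satisfied by any choice of tags from the lexicon.
So there is no consistent tagging.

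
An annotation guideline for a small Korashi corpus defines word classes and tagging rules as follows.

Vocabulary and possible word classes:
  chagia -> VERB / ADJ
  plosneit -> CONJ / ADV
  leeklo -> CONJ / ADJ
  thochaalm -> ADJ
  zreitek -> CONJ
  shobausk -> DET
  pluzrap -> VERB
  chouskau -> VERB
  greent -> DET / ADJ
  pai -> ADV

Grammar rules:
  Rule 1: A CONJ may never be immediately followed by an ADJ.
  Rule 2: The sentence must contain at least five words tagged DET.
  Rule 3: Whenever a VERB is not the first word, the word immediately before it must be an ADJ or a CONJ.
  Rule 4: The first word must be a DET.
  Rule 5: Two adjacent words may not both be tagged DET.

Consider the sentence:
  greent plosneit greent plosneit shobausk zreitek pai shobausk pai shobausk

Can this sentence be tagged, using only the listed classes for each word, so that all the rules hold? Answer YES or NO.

YES

Candidates per position — 1:greent {DET,ADJ}; 2:plosneit {CONJ,ADV}; 3:greent {DET,ADJ}; 4:plosneit {CONJ,ADV}; 5:shobausk {DET}; 6:zreitek {CONJ}; 7:pai {ADV}; 8:shobausk {DET}; 9:pai {ADV}; 10:shobausk {DET}.
One satisfying assignment: DET ADV DET CONJ DET CONJ ADV DET ADV DET.
Verifying each rule — rule 1 satisfied; rule 2 satisfied; rule 3 satisfied; rule 4 satisfied; rule 5 satisfied.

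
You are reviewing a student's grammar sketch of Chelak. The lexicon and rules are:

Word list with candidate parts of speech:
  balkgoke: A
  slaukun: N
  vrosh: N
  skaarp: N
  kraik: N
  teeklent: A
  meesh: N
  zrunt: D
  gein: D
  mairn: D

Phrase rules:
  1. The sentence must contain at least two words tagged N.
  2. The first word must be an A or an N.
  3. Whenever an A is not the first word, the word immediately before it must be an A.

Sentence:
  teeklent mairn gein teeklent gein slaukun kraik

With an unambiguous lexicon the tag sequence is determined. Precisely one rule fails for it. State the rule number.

Fixed tagging: A D D A D N N.
Rule check: R1 holds, R2 holds, R3 violated.
Only rule 3 fails.

3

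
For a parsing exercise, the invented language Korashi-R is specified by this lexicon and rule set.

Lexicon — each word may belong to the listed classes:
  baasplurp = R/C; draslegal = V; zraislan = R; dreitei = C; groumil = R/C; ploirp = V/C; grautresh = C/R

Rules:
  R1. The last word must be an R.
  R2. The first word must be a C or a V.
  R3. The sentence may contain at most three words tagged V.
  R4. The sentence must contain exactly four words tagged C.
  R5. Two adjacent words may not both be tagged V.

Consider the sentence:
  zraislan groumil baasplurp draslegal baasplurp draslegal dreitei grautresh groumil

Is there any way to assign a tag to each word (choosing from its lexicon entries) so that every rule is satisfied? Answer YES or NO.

Candidates per position — 1:zraislan {R}; 2:groumil {R,C}; 3:baasplurp {R,C}; 4:draslegal {V}; 5:baasplurp {R,C}; 6:draslegal {V}; 7:dreitei {C}; 8:grautresh {C,R}; 9:groumil {R,C}.
Rule 2 cannot be satisfied by any choice of tags from the lexicon.
So there is no consistent tagging.

NO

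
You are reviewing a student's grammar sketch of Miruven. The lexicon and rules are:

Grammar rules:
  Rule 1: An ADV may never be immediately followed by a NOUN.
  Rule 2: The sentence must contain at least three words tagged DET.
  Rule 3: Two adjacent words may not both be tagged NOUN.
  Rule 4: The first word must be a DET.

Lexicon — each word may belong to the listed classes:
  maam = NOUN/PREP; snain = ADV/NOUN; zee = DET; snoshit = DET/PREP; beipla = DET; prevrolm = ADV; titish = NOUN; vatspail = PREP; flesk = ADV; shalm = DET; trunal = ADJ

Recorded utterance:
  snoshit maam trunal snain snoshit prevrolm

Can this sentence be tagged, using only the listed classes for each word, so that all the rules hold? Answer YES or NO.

NO

Candidates per position — 1:snoshit {DET,PREP}; 2:maam {NOUN,PREP}; 3:trunal {ADJ}; 4:snain {ADV,NOUN}; 5:snoshit {DET,PREP}; 6:prevrolm {ADV}.
Rule 2 cannot be satisfied by any choice of tags from the lexicon.
So there is no consistent tagging.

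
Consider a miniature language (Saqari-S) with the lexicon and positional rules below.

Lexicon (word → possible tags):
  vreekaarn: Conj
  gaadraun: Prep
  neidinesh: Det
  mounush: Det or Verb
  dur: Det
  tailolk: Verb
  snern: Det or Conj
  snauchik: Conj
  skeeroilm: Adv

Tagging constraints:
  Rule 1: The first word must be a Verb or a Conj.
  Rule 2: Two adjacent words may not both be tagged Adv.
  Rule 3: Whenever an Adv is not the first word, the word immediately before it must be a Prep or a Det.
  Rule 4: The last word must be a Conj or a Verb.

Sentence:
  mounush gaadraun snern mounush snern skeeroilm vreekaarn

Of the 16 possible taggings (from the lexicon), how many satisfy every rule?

Candidates per position — 1:mounush {Det,Verb}; 2:gaadraun {Prep}; 3:snern {Det,Conj}; 4:mounush {Det,Verb}; 5:snern {Det,Conj}; 6:skeeroilm {Adv}; 7:vreekaarn {Conj}.
There are 16 candidate sequences in total.
The sequences that satisfy every rule: Verb Prep Det Det Det Adv Conj; Verb Prep Det Verb Det Adv Conj; Verb Prep Conj Det Det Adv Conj; Verb Prep Conj Verb Det Adv Conj.
Count = 4.

4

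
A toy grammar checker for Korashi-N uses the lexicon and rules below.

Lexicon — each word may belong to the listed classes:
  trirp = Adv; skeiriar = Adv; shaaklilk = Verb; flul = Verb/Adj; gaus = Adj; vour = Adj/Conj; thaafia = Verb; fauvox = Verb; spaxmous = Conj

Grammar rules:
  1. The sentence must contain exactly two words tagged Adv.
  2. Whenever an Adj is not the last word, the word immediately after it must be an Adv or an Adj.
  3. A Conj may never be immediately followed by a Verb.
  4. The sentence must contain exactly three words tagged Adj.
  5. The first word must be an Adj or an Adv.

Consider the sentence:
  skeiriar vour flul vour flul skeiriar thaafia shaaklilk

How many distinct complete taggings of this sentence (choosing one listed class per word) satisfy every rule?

1

Candidates per position — 1:skeiriar {Adv}; 2:vour {Adj,Conj}; 3:flul {Verb,Adj}; 4:vour {Adj,Conj}; 5:flul {Verb,Adj}; 6:skeiriar {Adv}; 7:thaafia {Verb}; 8:shaaklilk {Verb}.
There are 16 candidate sequences in total.
The sequences that satisfy every rule: Adv Conj Adj Adj Adj Adv Verb Verb.
Count = 1.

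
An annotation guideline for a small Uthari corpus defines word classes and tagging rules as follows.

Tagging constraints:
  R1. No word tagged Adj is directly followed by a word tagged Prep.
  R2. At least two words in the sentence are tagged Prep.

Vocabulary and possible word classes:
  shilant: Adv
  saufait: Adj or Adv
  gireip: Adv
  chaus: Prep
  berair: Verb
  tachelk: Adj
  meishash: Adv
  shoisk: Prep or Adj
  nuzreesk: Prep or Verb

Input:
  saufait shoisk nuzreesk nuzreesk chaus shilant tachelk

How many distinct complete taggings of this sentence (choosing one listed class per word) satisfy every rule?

6

Candidates per position — 1:saufait {Adj,Adv}; 2:shoisk {Prep,Adj}; 3:nuzreesk {Prep,Verb}; 4:nuzreesk {Prep,Verb}; 5:chaus {Prep}; 6:shilant {Adv}; 7:tachelk {Adj}.
There are 16 candidate sequences in total.
Checking each against the rules leaves 6 sequences.
Count = 6.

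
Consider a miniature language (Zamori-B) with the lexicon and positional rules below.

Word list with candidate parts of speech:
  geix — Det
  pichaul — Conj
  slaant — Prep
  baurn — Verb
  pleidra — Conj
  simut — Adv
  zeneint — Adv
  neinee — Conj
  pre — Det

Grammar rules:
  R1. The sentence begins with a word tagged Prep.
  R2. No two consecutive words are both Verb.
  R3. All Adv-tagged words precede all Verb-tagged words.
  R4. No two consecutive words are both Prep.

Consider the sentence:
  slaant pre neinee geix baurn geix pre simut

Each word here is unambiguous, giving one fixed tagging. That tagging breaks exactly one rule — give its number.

Fixed tagging: Prep Det Conj Det Verb Det Det Adv.
Checking each rule: R1 holds, R2 holds, R3 violated, R4 holds.
Only rule 3 fails.

3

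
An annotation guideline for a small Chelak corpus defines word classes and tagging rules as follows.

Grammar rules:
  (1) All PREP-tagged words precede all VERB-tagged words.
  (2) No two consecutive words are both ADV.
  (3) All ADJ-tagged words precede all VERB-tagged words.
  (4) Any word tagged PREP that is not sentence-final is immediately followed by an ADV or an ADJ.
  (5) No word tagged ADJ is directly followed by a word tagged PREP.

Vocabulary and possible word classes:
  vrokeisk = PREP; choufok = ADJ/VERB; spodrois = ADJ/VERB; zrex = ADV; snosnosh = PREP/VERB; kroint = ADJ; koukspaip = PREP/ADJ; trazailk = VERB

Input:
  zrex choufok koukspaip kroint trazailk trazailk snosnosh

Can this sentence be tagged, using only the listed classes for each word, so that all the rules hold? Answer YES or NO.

YES

Candidates per position — 1:zrex {ADV}; 2:choufok {ADJ,VERB}; 3:koukspaip {PREP,ADJ}; 4:kroint {ADJ}; 5:trazailk {VERB}; 6:trazailk {VERB}; 7:snosnosh {PREP,VERB}.
One satisfying assignment: ADV ADJ ADJ ADJ VERB VERB VERB.
Rule-by-rule: rule 1 ✓; rule 2 ✓; rule 3 ✓; rule 4 ✓; rule 5 ✓.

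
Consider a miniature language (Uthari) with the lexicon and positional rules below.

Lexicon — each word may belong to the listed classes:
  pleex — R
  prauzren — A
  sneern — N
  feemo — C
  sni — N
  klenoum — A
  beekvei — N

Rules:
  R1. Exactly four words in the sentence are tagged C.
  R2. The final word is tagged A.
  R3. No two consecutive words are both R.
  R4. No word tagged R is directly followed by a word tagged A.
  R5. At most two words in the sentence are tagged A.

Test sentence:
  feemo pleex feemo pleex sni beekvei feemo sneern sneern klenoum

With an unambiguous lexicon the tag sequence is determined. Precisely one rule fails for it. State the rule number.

Fixed tagging: C R C R N N C N N A.
Rule check: R1 ✗, R2 ✓, R3 ✓, R4 ✓, R5 ✓.
Only rule 1 fails.

1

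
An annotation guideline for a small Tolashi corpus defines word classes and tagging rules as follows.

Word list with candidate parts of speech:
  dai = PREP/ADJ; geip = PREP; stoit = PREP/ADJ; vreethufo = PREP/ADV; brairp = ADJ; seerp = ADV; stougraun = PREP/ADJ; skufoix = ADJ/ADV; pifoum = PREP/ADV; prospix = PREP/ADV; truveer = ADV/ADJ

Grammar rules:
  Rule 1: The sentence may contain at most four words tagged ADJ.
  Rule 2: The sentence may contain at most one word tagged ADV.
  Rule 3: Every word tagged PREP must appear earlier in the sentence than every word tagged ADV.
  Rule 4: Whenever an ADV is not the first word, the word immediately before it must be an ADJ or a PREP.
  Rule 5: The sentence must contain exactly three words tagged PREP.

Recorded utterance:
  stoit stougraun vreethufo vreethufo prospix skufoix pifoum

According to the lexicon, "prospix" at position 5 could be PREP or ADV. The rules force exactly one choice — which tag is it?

PREP

Candidates per position — 1:stoit {PREP,ADJ}; 2:stougraun {PREP,ADJ}; 3:vreethufo {PREP,ADV}; 4:vreethufo {PREP,ADV}; 5:prospix {PREP,ADV}; 6:skufoix {ADJ,ADV}; 7:pifoum {PREP,ADV}.
Position 5: the remaining choice is settled jointly with positions 1, 2, 3, 4, 6, 7 — only PREP at position 5 is part of a tagging that satisfies every rule.
That leaves exactly one tagging: ADJ ADJ PREP PREP PREP ADJ ADV.
Check: rule 1 ok; rule 2 ok; rule 3 ok; rule 4 ok; rule 5 ok.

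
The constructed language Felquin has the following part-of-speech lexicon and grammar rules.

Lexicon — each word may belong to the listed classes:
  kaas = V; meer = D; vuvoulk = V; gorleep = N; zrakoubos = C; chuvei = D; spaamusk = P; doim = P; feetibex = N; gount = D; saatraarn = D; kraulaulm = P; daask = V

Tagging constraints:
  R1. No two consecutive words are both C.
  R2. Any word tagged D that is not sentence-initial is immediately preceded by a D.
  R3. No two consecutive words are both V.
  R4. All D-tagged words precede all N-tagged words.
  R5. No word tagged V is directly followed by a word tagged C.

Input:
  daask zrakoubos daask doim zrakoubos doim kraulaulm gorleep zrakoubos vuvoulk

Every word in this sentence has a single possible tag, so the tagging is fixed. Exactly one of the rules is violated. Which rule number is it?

5

Fixed tagging: V C V P C P P N C V.
Rule check: R1 holds, R2 holds, R3 holds, R4 holds, R5 violated.
Only rule 5 fails.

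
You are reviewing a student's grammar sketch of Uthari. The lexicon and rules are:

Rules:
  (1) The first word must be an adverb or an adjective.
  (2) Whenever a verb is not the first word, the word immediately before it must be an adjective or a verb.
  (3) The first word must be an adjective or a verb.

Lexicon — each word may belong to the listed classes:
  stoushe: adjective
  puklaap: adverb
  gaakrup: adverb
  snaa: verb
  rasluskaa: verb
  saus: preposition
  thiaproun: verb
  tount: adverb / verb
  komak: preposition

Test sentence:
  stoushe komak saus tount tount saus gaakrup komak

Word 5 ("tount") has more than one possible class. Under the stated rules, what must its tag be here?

Candidates per position — 1:stoushe {adjective}; 2:komak {preposition}; 3:saus {preposition}; 4:tount {adverb,verb}; 5:tount {adverb,verb}; 6:saus {preposition}; 7:gaakrup {adverb}; 8:komak {preposition}.
If word 4 were verb, no tagging could satisfy rule 2; so word 4 is adverb.
If word 5 were verb, no tagging could satisfy rule 2; so word 5 is adverb.
The unique satisfying tagging is: adjective preposition preposition adverb adverb preposition adverb preposition.
Rule-by-rule: rule 1 satisfied; rule 2 satisfied; rule 3 satisfied.

adverb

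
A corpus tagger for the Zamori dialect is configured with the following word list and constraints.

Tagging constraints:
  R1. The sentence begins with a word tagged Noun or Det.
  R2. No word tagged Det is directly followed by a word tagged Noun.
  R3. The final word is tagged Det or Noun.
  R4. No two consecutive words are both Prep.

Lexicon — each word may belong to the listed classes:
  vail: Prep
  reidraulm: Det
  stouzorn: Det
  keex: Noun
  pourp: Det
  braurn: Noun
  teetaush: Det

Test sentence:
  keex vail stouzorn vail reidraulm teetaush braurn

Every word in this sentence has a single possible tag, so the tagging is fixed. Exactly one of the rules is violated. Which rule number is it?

2

Fixed tagging: Noun Prep Det Prep Det Det Noun.
Applying the rules: R1 pass, R2 fail, R3 pass, R4 pass.
Only rule 2 fails.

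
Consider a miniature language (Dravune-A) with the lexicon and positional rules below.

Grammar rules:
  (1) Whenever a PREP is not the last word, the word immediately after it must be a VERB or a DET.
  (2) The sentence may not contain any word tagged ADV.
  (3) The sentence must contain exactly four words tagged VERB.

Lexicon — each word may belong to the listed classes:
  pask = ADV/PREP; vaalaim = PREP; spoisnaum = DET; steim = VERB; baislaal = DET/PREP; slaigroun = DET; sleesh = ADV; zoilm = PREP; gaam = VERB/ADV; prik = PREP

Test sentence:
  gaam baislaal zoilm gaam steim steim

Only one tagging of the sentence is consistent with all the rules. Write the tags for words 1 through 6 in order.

VERB DET PREP VERB VERB VERB

Candidates per position — 1:gaam {VERB,ADV}; 2:baislaal {DET,PREP}; 3:zoilm {PREP}; 4:gaam {VERB,ADV}; 5:steim {VERB}; 6:steim {VERB}.
Position 1: ADV is ruled out by rule 2; that leaves VERB.
Position 2: PREP is ruled out by rule 1; that leaves DET.
Position 4: ADV is ruled out by rule 1; that leaves VERB.
So the tagging must be: VERB DET PREP VERB VERB VERB.
Checking: rule 1 ✓; rule 2 ✓; rule 3 ✓.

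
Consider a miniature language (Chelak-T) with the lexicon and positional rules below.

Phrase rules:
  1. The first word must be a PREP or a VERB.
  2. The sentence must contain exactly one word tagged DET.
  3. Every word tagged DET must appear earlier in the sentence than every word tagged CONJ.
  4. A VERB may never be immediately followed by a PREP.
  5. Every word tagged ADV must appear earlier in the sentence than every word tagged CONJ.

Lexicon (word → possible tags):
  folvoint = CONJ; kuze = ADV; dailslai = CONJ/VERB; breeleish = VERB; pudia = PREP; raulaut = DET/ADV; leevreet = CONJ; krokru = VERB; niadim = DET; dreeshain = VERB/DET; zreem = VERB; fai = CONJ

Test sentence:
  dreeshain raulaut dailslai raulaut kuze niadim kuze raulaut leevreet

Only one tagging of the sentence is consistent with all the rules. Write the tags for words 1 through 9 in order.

VERB ADV VERB ADV ADV DET ADV ADV CONJ

Candidates per position — 1:dreeshain {VERB,DET}; 2:raulaut {DET,ADV}; 3:dailslai {CONJ,VERB}; 4:raulaut {DET,ADV}; 5:kuze {ADV}; 6:niadim {DET}; 7:kuze {ADV}; 8:raulaut {DET,ADV}; 9:leevreet {CONJ}.
Word 1 cannot be DET — rule 1 would then fail for every completion. It is VERB.
Word 2 cannot be DET — rule 2 would then fail for every completion. It is ADV.
Word 3 cannot be CONJ — rule 3 would then fail for every completion. It is VERB.
Word 4 cannot be DET — rule 2 would then fail for every completion. It is ADV.
Word 8 cannot be DET — rule 2 would then fail for every completion. It is ADV.
The unique satisfying tagging is: VERB ADV VERB ADV ADV DET ADV ADV CONJ.
Rule-by-rule: rule 1 ok; rule 2 ok; rule 3 ok; rule 4 ok; rule 5 ok.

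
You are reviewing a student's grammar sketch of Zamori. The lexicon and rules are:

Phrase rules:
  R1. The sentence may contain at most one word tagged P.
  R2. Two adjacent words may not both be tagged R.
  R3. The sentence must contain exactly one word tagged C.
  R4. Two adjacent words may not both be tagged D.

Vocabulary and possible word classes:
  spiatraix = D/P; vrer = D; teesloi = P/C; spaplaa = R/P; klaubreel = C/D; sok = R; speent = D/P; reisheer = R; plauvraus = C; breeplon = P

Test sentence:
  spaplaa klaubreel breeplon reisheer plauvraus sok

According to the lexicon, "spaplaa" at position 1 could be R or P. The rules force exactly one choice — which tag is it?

Candidates per position — 1:spaplaa {R,P}; 2:klaubreel {C,D}; 3:breeplon {P}; 4:reisheer {R}; 5:plauvraus {C}; 6:sok {R}.
If word 1 were P, no tagging could satisfy rule 1; so word 1 is R.
If word 2 were C, no tagging could satisfy rule 3; so word 2 is D.
The only consistent sequence is: R D P R C R.
Rule-by-rule: rule 1 holds; rule 2 holds; rule 3 holds; rule 4 holds.

R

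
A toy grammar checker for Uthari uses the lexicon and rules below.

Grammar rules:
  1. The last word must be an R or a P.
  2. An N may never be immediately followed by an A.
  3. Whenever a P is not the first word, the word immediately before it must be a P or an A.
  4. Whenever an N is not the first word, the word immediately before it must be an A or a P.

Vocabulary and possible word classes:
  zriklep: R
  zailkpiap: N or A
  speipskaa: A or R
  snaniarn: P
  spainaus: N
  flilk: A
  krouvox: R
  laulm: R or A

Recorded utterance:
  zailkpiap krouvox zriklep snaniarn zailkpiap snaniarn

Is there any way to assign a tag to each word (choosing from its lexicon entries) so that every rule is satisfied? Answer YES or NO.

Candidates per position — 1:zailkpiap {N,A}; 2:krouvox {R}; 3:zriklep {R}; 4:snaniarn {P}; 5:zailkpiap {N,A}; 6:snaniarn {P}.
Rule 3 cannot be satisfied by any choice of tags from the lexicon.
So there is no consistent tagging.

NO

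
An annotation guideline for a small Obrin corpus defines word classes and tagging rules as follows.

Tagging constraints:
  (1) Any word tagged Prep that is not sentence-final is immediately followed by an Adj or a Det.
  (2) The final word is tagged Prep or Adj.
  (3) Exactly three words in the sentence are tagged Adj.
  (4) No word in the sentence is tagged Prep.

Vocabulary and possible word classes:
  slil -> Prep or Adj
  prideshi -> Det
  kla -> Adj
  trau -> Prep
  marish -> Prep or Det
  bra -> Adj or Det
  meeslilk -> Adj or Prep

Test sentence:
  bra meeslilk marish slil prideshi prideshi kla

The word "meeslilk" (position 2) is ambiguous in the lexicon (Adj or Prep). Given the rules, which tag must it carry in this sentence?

Candidates per position — 1:bra {Adj,Det}; 2:meeslilk {Adj,Prep}; 3:marish {Prep,Det}; 4:slil {Prep,Adj}; 5:prideshi {Det}; 6:prideshi {Det}; 7:kla {Adj}.
Position 2: tagging it Prep would leave rule 4 unsatisfiable, so it must be Adj.
Position 3: tagging it Prep would leave rule 4 unsatisfiable, so it must be Det.
Position 4: tagging it Prep would leave rule 4 unsatisfiable, so it must be Adj.
Position 1: tagging it Adj would leave rule 3 unsatisfiable, so it must be Det.
So the tagging must be: Det Adj Det Adj Det Det Adj.
Check: rule 1 holds; rule 2 holds; rule 3 holds; rule 4 holds.

Adj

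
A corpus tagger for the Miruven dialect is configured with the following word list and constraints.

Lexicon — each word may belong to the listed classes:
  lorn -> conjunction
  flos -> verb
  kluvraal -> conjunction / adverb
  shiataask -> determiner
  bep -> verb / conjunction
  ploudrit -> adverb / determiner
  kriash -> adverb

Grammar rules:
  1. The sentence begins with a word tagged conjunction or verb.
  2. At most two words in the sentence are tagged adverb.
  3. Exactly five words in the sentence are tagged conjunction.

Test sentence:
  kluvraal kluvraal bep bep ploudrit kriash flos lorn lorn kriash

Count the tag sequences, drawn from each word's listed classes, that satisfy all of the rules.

2

Candidates per position — 1:kluvraal {conjunction,adverb}; 2:kluvraal {conjunction,adverb}; 3:bep {verb,conjunction}; 4:bep {verb,conjunction}; 5:ploudrit {adverb,determiner}; 6:kriash {adverb}; 7:flos {verb}; 8:lorn {conjunction}; 9:lorn {conjunction}; 10:kriash {adverb}.
There are 32 candidate sequences in total.
The sequences that satisfy every rule: conjunction conjunction verb conjunction determiner adverb verb conjunction conjunction adverb; conjunction conjunction conjunction verb determiner adverb verb conjunction conjunction adverb.
Count = 2.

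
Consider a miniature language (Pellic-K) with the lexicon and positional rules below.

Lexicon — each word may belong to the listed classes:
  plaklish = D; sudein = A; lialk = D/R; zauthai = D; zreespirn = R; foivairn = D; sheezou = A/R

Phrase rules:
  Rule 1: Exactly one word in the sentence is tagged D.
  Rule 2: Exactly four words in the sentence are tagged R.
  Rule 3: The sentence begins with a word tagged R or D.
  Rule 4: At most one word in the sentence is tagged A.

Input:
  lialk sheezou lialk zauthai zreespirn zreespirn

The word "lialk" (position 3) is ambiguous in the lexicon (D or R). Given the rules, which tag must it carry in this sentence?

R

Candidates per position — 1:lialk {D,R}; 2:sheezou {A,R}; 3:lialk {D,R}; 4:zauthai {D}; 5:zreespirn {R}; 6:zreespirn {R}.
Word 1 cannot be D — rule 1 would then fail for every completion. It is R.
Word 3 cannot be D — rule 1 would then fail for every completion. It is R.
Word 2 cannot be R — rule 2 would then fail for every completion. It is A.
The unique satisfying tagging is: R A R D R R.
Rule-by-rule: rule 1 ✓; rule 2 ✓; rule 3 ✓; rule 4 ✓.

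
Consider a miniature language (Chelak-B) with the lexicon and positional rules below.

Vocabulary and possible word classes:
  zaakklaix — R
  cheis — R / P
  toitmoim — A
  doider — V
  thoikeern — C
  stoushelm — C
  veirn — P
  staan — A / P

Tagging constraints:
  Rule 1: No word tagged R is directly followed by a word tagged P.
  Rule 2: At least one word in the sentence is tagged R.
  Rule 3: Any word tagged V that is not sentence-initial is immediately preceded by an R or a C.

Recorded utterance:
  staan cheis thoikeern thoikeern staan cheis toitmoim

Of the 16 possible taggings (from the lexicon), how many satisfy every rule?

12

Candidates per position — 1:staan {A,P}; 2:cheis {R,P}; 3:thoikeern {C}; 4:thoikeern {C}; 5:staan {A,P}; 6:cheis {R,P}; 7:toitmoim {A}.
There are 16 candidate sequences in total.
Checking each against the rules leaves 12 sequences.
Count = 12.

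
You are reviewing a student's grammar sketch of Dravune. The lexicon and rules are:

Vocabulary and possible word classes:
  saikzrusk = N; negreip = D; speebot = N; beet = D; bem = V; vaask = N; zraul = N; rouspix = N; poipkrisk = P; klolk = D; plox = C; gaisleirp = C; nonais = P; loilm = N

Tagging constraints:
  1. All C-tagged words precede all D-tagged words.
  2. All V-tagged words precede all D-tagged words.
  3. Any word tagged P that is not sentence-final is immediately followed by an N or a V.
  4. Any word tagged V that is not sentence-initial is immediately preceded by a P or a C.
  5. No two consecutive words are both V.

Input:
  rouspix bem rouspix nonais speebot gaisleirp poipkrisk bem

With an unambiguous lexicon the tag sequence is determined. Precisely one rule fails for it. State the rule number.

Fixed tagging: N V N P N C P V.
Rule check: R1 pass, R2 pass, R3 pass, R4 fail, R5 pass.
Only rule 4 fails.

4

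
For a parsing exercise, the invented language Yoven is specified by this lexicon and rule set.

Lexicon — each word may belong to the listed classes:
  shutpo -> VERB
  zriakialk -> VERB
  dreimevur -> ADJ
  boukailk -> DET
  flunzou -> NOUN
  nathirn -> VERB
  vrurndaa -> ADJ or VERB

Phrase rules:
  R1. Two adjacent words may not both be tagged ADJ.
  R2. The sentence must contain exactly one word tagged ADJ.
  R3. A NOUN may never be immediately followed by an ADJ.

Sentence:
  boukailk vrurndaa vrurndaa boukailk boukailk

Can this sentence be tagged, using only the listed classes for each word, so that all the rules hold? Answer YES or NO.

YES

Candidates per position — 1:boukailk {DET}; 2:vrurndaa {ADJ,VERB}; 3:vrurndaa {ADJ,VERB}; 4:boukailk {DET}; 5:boukailk {DET}.
One satisfying assignment: DET VERB ADJ DET DET.
Checking: rule 1 ok; rule 2 ok; rule 3 ok.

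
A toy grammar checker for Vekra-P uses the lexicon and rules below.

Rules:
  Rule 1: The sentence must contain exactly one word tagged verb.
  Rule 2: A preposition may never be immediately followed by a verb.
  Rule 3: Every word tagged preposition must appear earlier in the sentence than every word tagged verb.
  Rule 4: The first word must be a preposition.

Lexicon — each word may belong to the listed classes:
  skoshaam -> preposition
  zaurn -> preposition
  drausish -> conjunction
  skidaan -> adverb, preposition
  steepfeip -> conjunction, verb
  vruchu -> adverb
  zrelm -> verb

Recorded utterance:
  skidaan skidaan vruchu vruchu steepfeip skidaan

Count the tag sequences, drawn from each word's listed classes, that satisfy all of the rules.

Candidates per position — 1:skidaan {adverb,preposition}; 2:skidaan {adverb,preposition}; 3:vruchu {adverb}; 4:vruchu {adverb}; 5:steepfeip {conjunction,verb}; 6:skidaan {adverb,preposition}.
There are 16 candidate sequences in total.
The sequences that satisfy every rule: preposition adverb adverb adverb verb adverb; preposition preposition adverb adverb verb adverb.
Count = 2.

2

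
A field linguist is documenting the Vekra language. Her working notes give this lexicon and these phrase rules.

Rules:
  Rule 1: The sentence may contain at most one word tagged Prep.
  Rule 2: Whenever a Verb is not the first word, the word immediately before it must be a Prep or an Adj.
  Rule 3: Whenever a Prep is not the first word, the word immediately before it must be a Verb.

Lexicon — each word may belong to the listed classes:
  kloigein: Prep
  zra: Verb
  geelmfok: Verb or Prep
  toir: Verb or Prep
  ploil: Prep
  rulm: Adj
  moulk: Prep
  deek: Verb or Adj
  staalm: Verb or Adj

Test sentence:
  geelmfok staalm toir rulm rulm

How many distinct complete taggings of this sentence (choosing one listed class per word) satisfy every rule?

Candidates per position — 1:geelmfok {Verb,Prep}; 2:staalm {Verb,Adj}; 3:toir {Verb,Prep}; 4:rulm {Adj}; 5:rulm {Adj}.
There are 8 candidate sequences in total.
The sequences that satisfy every rule: Verb Adj Verb Adj Adj; Prep Adj Verb Adj Adj.
Count = 2.

2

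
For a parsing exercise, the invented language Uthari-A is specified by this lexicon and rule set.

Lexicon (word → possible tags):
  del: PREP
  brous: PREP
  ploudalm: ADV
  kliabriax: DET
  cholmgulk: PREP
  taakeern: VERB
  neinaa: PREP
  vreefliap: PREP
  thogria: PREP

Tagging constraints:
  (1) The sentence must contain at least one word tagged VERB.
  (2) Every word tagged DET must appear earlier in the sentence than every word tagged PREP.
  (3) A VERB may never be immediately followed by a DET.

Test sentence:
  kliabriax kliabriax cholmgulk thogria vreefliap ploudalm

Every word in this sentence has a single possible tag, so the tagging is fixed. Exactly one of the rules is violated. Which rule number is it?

1

Fixed tagging: DET DET PREP PREP PREP ADV.
Checking each rule: R1 ✗, R2 ✓, R3 ✓.
Only rule 1 fails.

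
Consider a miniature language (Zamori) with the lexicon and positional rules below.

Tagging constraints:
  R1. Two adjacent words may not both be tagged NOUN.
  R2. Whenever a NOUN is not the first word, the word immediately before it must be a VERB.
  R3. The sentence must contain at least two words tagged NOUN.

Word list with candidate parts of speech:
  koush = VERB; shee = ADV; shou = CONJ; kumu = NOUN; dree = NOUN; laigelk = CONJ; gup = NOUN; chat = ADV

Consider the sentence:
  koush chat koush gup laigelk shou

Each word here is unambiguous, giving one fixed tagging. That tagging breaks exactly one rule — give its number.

Fixed tagging: VERB ADV VERB NOUN CONJ CONJ.
Checking each rule: R1 holds, R2 holds, R3 violated.
Only rule 3 fails.

3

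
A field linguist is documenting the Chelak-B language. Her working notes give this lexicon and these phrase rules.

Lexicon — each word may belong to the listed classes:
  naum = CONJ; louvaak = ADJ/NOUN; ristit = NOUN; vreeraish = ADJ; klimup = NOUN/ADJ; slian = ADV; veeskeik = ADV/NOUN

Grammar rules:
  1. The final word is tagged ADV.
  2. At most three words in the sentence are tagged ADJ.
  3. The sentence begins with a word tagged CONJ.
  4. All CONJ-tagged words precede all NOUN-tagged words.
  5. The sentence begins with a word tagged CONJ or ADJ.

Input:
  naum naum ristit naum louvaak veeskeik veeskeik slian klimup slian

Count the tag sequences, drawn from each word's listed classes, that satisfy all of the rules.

0

Candidates per position — 1:naum {CONJ}; 2:naum {CONJ}; 3:ristit {NOUN}; 4:naum {CONJ}; 5:louvaak {ADJ,NOUN}; 6:veeskeik {ADV,NOUN}; 7:veeskeik {ADV,NOUN}; 8:slian {ADV}; 9:klimup {NOUN,ADJ}; 10:slian {ADV}.
There are 16 candidate sequences in total.
Rule 4 cannot be satisfied by any choice of tags from the lexicon.
So there is no consistent tagging.
Count = 0.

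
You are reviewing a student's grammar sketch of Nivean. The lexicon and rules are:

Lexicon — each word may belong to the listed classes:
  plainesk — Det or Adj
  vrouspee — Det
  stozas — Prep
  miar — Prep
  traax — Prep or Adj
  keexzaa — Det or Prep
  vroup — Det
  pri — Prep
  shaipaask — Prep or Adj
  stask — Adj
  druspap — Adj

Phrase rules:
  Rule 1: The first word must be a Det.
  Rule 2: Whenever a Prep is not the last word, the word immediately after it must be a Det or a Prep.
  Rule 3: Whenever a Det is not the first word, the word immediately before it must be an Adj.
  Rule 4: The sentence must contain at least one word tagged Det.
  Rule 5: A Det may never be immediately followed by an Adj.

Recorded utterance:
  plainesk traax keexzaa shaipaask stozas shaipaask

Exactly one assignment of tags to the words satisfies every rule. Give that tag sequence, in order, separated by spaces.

Det Prep Prep Prep Prep Prep

Candidates per position — 1:plainesk {Det,Adj}; 2:traax {Prep,Adj}; 3:keexzaa {Det,Prep}; 4:shaipaask {Prep,Adj}; 5:stozas {Prep}; 6:shaipaask {Prep,Adj}.
Position 1: Adj is ruled out by rule 1; that leaves Det.
Position 2: Adj is ruled out by rule 5; that leaves Prep.
Position 3: Det is ruled out by rule 3; that leaves Prep.
Position 4: Adj is ruled out by rule 2; that leaves Prep.
Position 6: Adj is ruled out by rule 2; that leaves Prep.
So the tagging must be: Det Prep Prep Prep Prep Prep.
Checking: rule 1 ✓; rule 2 ✓; rule 3 ✓; rule 4 ✓; rule 5 ✓.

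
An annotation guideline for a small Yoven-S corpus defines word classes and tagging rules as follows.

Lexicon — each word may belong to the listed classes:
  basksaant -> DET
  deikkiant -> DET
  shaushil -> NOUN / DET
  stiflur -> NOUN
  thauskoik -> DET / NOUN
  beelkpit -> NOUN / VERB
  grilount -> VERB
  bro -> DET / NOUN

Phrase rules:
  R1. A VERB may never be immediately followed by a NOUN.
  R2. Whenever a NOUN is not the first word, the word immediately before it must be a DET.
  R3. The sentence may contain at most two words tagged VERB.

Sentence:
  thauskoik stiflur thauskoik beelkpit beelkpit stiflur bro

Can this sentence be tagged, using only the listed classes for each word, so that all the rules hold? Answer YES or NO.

NO

Candidates per position — 1:thauskoik {DET,NOUN}; 2:stiflur {NOUN}; 3:thauskoik {DET,NOUN}; 4:beelkpit {NOUN,VERB}; 5:beelkpit {NOUN,VERB}; 6:stiflur {NOUN}; 7:bro {DET,NOUN}.
Rule 2 cannot be satisfied by any choice of tags from the lexicon.
So there is no consistent tagging.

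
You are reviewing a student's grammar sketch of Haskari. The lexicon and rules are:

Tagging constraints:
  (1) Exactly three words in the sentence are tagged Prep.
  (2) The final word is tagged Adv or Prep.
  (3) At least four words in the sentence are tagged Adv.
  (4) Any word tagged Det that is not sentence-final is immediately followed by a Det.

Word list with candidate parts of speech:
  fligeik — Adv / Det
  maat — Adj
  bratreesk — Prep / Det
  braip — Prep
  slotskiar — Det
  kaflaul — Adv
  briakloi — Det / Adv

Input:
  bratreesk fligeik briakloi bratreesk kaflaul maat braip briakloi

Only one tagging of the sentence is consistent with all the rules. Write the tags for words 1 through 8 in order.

Candidates per position — 1:bratreesk {Prep,Det}; 2:fligeik {Adv,Det}; 3:briakloi {Det,Adv}; 4:bratreesk {Prep,Det}; 5:kaflaul {Adv}; 6:maat {Adj}; 7:braip {Prep}; 8:briakloi {Det,Adv}.
Position 1: tagging it Det would leave rule 1 unsatisfiable, so it must be Prep.
Position 2: tagging it Det would leave rule 3 unsatisfiable, so it must be Adv.
Position 3: tagging it Det would leave rule 3 unsatisfiable, so it must be Adv.
Position 4: tagging it Det would leave rule 1 unsatisfiable, so it must be Prep.
Position 8: tagging it Det would leave rule 2 unsatisfiable, so it must be Adv.
So the tagging must be: Prep Adv Adv Prep Adv Adj Prep Adv.
Check: rule 1 ok; rule 2 ok; rule 3 ok; rule 4 ok.

Prep Adv Adv Prep Adv Adj Prep Adv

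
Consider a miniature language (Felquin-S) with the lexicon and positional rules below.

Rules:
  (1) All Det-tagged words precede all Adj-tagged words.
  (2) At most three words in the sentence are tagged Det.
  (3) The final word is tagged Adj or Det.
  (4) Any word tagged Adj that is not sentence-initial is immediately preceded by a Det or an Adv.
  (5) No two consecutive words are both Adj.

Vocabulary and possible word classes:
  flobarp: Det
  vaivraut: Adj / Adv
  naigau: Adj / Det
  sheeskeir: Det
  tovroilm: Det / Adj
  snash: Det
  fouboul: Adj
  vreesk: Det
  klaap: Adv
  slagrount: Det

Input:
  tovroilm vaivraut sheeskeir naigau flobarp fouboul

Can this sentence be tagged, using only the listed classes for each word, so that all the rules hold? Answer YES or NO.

NO

Candidates per position — 1:tovroilm {Det,Adj}; 2:vaivraut {Adj,Adv}; 3:sheeskeir {Det}; 4:naigau {Adj,Det}; 5:flobarp {Det}; 6:fouboul {Adj}.
Every candidate sequence violates at least one rule; no consistent tagging exists.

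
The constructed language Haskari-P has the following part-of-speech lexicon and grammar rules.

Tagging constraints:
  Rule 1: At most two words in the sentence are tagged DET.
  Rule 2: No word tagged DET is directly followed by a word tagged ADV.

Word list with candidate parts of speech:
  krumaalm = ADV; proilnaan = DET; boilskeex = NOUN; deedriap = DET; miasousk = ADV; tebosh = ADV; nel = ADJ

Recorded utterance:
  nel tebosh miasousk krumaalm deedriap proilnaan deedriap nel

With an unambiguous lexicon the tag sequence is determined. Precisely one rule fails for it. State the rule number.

1

Fixed tagging: ADJ ADV ADV ADV DET DET DET ADJ.
Checking each rule: R1 fails, R2 ok.
Only rule 1 fails.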